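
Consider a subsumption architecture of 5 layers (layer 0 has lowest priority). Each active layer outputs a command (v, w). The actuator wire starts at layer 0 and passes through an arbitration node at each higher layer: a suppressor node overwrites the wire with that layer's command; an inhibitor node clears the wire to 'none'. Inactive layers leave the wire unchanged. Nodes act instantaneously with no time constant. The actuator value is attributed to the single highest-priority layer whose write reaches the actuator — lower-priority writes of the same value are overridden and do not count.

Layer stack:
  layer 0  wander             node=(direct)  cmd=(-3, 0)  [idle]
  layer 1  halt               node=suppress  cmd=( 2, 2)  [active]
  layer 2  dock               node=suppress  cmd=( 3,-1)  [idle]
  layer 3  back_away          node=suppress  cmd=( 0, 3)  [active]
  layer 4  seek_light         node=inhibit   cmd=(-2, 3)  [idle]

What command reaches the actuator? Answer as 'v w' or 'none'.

0 3

layer 0 (wander) idle — none
layer 1 (halt) active — suppresses: (2, 2)
layer 2 (dock) idle — unchanged: (2, 2)
layer 3 (back_away) active — suppresses: (0, 3)
layer 4 (seek_light) idle — unchanged: (0, 3)
→ actuator (0, 3)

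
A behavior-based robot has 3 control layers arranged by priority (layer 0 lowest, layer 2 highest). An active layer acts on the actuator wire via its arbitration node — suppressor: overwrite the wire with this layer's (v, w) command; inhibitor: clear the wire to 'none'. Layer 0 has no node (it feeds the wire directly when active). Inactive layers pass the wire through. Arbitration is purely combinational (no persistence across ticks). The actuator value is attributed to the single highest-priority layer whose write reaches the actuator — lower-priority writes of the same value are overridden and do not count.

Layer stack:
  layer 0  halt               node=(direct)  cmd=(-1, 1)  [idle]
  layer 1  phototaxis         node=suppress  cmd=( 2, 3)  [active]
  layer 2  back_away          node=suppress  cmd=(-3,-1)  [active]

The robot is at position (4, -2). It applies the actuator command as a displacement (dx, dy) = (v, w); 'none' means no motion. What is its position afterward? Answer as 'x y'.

L0 halt: idle → wire = none
L1 phototaxis: active, suppressor → wire = (2, 3)
L2 back_away: active, suppressor → wire = (-3, -1)
actuator = (-3, -1)
position: (4, -2) + (-3, -1) = (1, -3)

1 -3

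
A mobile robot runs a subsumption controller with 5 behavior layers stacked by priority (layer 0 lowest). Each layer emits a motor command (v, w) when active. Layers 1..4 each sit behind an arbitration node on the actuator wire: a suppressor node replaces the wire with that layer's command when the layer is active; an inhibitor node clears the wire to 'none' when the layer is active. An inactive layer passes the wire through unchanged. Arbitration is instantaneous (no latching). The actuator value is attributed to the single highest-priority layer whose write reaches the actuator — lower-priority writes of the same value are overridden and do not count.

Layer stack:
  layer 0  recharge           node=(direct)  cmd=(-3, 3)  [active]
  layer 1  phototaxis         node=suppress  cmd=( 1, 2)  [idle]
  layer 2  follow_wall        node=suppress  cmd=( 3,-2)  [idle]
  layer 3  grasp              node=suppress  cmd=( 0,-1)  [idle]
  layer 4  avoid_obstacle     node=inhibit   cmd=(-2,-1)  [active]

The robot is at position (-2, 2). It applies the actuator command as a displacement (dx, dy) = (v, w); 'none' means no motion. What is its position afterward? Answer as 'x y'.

[0] recharge on; wire := (-3, 3)
[1] phototaxis off; pass (-3, 3)
[2] follow_wall off; pass (-3, 3)
[3] grasp off; pass (-3, 3)
[4] avoid_obstacle on (inhibit); wire := none
output none
position: (-2, 2) + none = (-2, 2)

-2 2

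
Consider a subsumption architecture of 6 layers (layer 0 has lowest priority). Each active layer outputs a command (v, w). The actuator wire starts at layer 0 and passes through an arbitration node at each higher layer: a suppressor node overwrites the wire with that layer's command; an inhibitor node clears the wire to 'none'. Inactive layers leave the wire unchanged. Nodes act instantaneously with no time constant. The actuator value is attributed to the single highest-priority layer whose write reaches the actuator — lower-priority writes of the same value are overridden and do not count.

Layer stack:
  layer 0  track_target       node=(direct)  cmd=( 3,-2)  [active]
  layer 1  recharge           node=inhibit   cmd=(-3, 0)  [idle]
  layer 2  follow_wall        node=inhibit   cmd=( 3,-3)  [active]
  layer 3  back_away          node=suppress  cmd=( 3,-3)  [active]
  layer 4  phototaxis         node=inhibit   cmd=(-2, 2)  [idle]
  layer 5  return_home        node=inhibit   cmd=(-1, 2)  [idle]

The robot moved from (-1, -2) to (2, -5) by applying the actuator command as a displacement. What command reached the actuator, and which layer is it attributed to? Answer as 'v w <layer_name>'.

3 -3 back_away

displacement = (2, -5) − (-1, -2) = (3, -3)
layer 0 (track_target) active — direct: (3, -2)
layer 1 (recharge) idle — unchanged: (3, -2)
layer 2 (follow_wall) active — inhibits: none
layer 3 (back_away) active — suppresses: (3, -3)
layer 4 (phototaxis) idle — unchanged: (3, -3)
layer 5 (return_home) idle — unchanged: (3, -3)
→ actuator (3, -3) — from layer 3 (back_away)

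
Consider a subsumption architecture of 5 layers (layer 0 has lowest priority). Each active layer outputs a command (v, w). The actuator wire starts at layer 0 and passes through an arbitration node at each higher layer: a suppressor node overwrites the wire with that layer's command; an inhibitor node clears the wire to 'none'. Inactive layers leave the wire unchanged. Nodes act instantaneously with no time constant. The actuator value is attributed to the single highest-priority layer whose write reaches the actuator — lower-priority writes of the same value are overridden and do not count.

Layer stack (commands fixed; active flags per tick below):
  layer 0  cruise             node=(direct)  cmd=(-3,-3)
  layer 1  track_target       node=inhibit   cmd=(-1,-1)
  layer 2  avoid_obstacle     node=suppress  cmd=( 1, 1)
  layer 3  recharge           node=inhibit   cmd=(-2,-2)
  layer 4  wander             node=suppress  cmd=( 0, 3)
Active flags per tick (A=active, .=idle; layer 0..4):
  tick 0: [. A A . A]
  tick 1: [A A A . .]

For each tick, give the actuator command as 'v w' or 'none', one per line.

tick 0:
  L0 cruise: idle → wire = none
  L1 track_target: active, inhibitor → wire = none
  L2 avoid_obstacle: active, suppressor → wire = (1, 1)
  L3 recharge: idle → wire stays (1, 1)
  L4 wander: active, suppressor → wire = (0, 3)
  actuator = (0, 3)
tick 1:
  L0 cruise: active, feeds wire = (-3, -3)
  L1 track_target: active, inhibitor → wire = none
  L2 avoid_obstacle: active, suppressor → wire = (1, 1)
  L3 recharge: idle → wire stays (1, 1)
  L4 wander: idle → wire stays (1, 1)
  actuator = (1, 1)

0 3
1 1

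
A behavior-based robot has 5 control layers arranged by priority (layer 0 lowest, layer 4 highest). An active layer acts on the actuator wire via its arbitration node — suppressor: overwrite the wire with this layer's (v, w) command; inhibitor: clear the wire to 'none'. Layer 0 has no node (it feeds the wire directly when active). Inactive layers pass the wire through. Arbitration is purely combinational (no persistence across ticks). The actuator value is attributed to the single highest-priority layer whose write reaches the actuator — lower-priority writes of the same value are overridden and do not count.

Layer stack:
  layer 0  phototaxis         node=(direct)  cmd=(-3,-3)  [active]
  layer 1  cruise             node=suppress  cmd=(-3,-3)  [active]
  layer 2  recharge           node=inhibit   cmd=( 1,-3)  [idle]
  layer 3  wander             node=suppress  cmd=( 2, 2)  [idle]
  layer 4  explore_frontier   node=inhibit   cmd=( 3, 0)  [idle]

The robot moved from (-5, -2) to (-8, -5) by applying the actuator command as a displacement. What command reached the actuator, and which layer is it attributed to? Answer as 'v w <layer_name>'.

displacement = (-8, -5) − (-5, -2) = (-3, -3)
L0 phototaxis: active, feeds wire = (-3, -3)
L1 cruise: active, suppressor → wire = (-3, -3)
L2 recharge: idle → wire stays (-3, -3)
L3 wander: idle → wire stays (-3, -3)
L4 explore_frontier: idle → wire stays (-3, -3)
actuator = (-3, -3) — from layer 1 (cruise)

-3 -3 cruise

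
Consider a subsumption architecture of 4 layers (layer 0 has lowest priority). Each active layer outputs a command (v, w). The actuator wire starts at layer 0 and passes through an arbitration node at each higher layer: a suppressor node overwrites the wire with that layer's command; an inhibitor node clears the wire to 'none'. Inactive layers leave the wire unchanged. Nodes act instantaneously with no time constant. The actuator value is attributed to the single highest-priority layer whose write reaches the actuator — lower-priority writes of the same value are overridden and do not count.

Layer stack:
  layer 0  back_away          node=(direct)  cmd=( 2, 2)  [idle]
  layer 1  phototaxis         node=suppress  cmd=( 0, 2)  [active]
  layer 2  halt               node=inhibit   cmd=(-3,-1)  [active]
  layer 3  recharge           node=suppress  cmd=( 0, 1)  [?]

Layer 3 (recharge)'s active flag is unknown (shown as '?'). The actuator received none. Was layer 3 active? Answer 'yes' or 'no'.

If layer 3 is active=yes:
  actuator would be (0, 1)
If layer 3 is active=no:
  actuator would be none
Observed none, so layer 3 was idle.

no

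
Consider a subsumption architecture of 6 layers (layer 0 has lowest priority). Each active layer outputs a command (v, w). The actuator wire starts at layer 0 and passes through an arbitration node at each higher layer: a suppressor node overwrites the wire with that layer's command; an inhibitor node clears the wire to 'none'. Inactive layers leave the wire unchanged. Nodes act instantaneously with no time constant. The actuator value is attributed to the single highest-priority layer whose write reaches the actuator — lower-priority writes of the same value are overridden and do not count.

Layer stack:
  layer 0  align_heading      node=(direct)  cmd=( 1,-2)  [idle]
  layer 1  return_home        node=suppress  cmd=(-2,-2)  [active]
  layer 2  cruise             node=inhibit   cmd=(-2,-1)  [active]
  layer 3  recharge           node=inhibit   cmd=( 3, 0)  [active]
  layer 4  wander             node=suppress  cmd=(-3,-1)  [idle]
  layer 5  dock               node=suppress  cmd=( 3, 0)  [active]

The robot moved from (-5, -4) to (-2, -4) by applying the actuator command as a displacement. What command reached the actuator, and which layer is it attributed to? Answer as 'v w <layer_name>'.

displacement = (-2, -4) − (-5, -4) = (3, 0)
layer 0 (align_heading) idle — none
layer 1 (return_home) active — suppresses: (-2, -2)
layer 2 (cruise) active — inhibits: none
layer 3 (recharge) active — inhibits: none
layer 4 (wander) idle — unchanged: none
layer 5 (dock) active — suppresses: (3, 0)
→ actuator (3, 0) — from layer 5 (dock)

3 0 dock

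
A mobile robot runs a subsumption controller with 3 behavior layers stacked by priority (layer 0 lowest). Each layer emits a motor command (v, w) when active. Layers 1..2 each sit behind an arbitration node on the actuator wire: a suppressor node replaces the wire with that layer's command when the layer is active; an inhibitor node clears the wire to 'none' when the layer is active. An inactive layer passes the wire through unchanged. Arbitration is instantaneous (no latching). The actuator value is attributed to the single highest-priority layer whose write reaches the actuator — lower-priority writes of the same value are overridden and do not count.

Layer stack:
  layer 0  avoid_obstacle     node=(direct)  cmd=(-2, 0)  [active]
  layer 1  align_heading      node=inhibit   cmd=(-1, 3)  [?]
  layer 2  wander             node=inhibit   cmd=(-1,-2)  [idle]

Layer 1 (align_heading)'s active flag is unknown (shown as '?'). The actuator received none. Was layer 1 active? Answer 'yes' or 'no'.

yes

If layer 1 is active=yes:
  actuator would be none
If layer 1 is active=no:
  actuator would be (-2, 0)
Observed none, so layer 1 was active.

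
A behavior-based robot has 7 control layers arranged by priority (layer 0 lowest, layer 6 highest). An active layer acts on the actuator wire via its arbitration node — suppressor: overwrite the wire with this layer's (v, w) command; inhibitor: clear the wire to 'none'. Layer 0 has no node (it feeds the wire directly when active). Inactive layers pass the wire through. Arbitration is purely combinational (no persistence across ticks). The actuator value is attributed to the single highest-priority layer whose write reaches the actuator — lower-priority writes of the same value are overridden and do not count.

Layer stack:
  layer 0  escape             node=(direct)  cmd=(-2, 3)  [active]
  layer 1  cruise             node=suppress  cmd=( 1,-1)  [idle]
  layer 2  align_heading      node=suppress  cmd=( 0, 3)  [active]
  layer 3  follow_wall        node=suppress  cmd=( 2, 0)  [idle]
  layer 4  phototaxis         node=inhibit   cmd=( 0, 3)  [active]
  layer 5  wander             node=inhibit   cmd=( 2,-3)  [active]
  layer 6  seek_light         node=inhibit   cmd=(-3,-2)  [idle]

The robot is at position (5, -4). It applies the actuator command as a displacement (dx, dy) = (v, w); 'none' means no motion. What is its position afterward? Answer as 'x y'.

L0 escape: active, feeds wire = (-2, 3)
L1 cruise: idle → wire stays (-2, 3)
L2 align_heading: active, suppressor → wire = (0, 3)
L3 follow_wall: idle → wire stays (0, 3)
L4 phototaxis: active, inhibitor → wire = none
L5 wander: active, inhibitor → wire = none
L6 seek_light: idle → wire stays none
actuator = none
position: (5, -4) + none = (5, -4)

5 -4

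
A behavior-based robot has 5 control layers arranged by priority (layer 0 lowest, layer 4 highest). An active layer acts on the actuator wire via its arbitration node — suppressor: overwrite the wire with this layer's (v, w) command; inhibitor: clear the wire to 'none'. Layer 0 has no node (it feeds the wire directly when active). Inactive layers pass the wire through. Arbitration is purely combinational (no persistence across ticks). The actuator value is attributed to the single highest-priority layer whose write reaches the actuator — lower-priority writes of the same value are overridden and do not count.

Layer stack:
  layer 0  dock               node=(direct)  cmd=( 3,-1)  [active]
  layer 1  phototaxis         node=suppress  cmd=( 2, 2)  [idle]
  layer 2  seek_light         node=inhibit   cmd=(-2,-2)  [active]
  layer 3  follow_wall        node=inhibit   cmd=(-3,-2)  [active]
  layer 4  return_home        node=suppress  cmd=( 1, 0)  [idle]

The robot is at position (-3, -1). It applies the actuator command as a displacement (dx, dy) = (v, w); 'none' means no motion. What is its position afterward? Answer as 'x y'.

-3 -1

L0 dock: active, feeds wire = (3, -1)
L1 phototaxis: idle → wire stays (3, -1)
L2 seek_light: active, inhibitor → wire = none
L3 follow_wall: active, inhibitor → wire = none
L4 return_home: idle → wire stays none
actuator = none
position: (-3, -1) + none = (-3, -1)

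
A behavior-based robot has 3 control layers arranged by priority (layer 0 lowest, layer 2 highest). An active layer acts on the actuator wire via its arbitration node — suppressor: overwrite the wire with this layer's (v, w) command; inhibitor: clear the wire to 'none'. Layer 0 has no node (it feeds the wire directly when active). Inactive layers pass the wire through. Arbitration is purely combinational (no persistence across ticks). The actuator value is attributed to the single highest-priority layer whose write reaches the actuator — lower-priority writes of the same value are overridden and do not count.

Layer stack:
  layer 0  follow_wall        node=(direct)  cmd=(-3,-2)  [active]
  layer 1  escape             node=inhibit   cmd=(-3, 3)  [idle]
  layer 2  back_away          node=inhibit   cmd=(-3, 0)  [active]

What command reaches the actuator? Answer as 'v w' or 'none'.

none

L0 follow_wall: active, feeds wire = (-3, -2)
L1 escape: idle → wire stays (-3, -2)
L2 back_away: active, inhibitor → wire = none
actuator = none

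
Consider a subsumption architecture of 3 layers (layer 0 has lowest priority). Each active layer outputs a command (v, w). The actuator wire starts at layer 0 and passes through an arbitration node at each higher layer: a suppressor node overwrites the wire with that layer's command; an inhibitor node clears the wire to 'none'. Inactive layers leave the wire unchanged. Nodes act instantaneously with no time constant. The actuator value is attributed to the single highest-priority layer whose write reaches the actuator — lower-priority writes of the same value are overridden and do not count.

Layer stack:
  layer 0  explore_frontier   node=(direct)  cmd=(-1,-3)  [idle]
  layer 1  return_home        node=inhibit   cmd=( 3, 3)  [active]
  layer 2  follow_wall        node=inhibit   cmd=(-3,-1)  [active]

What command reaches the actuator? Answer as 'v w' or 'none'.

[0] explore_frontier off; wire := none
[1] return_home on (inhibit); wire := none
[2] follow_wall on (inhibit); wire := none
output none

none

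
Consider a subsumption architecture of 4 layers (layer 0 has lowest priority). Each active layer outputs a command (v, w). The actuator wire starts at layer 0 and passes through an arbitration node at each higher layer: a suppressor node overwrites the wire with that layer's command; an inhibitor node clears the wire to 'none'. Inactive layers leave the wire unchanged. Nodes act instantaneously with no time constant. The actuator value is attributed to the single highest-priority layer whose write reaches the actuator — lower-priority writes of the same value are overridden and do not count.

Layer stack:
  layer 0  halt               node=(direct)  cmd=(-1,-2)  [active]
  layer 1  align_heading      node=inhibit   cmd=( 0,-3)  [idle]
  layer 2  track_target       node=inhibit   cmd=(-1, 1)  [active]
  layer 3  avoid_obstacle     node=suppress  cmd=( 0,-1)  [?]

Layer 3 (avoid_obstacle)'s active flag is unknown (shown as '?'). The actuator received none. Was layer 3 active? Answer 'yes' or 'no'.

If layer 3 is active=yes:
  actuator would be (0, -1)
If layer 3 is active=no:
  actuator would be none
Observed none, so layer 3 was idle.

no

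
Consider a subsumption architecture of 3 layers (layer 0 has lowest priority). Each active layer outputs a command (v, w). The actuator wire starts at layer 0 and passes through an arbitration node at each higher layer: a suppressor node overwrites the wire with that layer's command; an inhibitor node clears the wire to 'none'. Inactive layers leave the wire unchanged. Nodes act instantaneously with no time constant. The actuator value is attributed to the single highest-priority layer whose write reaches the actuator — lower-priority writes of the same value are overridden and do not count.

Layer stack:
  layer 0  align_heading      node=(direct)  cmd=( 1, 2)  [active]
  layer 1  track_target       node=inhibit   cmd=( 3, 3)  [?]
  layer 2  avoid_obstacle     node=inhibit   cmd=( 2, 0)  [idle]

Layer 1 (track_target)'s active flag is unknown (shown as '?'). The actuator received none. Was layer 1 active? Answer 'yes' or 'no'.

If layer 1 is active=yes:
  actuator would be none
If layer 1 is active=no:
  actuator would be (1, 2)
Observed none, so layer 1 was active.

yes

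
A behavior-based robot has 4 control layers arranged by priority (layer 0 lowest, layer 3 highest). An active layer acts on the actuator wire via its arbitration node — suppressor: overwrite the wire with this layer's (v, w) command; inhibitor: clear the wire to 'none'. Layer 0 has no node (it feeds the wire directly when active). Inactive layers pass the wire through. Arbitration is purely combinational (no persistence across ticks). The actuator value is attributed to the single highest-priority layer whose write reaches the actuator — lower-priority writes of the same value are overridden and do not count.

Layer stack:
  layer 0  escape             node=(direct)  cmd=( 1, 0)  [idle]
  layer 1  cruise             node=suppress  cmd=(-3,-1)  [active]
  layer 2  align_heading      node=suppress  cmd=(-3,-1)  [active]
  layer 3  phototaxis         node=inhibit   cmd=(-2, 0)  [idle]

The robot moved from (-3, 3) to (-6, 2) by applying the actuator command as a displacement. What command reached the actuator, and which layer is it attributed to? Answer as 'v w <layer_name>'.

displacement = (-6, 2) − (-3, 3) = (-3, -1)
layer 0 (escape) idle — none
layer 1 (cruise) active — suppresses: (-3, -1)
layer 2 (align_heading) active — suppresses: (-3, -1)
layer 3 (phototaxis) idle — unchanged: (-3, -1)
→ actuator (-3, -1) — from layer 2 (align_heading)

-3 -1 align_heading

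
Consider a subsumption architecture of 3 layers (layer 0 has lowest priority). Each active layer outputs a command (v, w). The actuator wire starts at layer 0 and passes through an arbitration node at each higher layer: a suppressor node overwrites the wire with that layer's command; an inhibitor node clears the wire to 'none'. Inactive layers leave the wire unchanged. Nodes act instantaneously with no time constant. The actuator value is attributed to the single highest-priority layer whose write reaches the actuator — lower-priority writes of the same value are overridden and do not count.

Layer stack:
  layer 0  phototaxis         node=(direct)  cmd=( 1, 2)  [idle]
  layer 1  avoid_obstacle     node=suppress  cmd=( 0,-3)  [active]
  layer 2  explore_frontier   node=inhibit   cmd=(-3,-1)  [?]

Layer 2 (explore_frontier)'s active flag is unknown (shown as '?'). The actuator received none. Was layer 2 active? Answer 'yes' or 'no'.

If layer 2 is active=yes:
  actuator would be none
If layer 2 is active=no:
  actuator would be (0, -3)
Observed none, so layer 2 was active.

yes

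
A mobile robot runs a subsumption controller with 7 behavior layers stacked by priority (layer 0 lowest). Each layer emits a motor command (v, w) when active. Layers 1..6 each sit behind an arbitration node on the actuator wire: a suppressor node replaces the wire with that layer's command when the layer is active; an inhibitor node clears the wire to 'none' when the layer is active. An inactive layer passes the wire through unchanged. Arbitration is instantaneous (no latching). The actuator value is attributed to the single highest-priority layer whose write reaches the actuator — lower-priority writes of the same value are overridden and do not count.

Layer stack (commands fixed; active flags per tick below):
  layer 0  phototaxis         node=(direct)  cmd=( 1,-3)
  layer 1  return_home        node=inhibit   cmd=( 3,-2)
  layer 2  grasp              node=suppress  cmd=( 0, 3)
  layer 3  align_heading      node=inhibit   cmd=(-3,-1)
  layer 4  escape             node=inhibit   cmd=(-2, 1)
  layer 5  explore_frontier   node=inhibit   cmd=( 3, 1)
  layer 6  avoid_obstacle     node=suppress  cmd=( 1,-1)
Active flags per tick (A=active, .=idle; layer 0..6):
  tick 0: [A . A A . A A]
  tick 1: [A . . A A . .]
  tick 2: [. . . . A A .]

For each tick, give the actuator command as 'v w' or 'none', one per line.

1 -1
none
none

tick 0:
  [0] phototaxis on; wire := (1, -3)
  [1] return_home off; pass (1, -3)
  [2] grasp on (suppress); wire := (0, 3)
  [3] align_heading on (inhibit); wire := none
  [4] escape off; pass none
  [5] explore_frontier on (inhibit); wire := none
  [6] avoid_obstacle on (suppress); wire := (1, -1)
  output (1, -1)
tick 1:
  [0] phototaxis on; wire := (1, -3)
  [1] return_home off; pass (1, -3)
  [2] grasp off; pass (1, -3)
  [3] align_heading on (inhibit); wire := none
  [4] escape on (inhibit); wire := none
  [5] explore_frontier off; pass none
  [6] avoid_obstacle off; pass none
  output none
tick 2:
  [0] phototaxis off; wire := none
  [1] return_home off; pass none
  [2] grasp off; pass none
  [3] align_heading off; pass none
  [4] escape on (inhibit); wire := none
  [5] explore_frontier on (inhibit); wire := none
  [6] avoid_obstacle off; pass none
  output none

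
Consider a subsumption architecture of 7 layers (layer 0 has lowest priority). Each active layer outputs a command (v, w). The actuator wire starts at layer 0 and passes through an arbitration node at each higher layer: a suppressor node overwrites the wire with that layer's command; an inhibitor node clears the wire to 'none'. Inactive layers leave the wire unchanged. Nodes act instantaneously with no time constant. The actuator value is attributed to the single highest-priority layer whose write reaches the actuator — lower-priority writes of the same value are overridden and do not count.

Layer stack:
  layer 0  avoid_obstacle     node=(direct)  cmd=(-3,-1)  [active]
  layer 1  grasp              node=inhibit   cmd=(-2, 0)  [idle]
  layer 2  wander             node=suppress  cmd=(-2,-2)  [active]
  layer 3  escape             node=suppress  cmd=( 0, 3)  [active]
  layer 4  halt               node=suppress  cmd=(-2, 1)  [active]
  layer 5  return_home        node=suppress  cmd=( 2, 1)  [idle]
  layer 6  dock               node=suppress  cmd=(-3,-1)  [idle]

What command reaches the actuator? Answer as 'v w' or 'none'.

-2 1

layer 0 (avoid_obstacle) active — direct: (-3, -1)
layer 1 (grasp) idle — unchanged: (-3, -1)
layer 2 (wander) active — suppresses: (-2, -2)
layer 3 (escape) active — suppresses: (0, 3)
layer 4 (halt) active — suppresses: (-2, 1)
layer 5 (return_home) idle — unchanged: (-2, 1)
layer 6 (dock) idle — unchanged: (-2, 1)
→ actuator (-2, 1)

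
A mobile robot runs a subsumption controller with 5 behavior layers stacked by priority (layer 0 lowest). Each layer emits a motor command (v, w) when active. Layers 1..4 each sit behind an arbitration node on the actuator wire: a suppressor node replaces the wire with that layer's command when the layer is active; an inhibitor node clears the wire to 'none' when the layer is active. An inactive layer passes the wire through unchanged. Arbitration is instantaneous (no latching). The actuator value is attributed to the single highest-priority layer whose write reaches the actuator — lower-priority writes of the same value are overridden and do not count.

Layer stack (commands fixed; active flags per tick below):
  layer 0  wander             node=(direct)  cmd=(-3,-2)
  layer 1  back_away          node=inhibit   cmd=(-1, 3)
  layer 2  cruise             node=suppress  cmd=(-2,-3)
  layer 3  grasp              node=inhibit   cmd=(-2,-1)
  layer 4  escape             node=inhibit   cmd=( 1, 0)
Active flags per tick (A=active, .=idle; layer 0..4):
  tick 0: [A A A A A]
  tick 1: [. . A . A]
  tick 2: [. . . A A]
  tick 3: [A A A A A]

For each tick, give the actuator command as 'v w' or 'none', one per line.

tick 0:
  layer 0 (wander) active — direct: (-3, -2)
  layer 1 (back_away) active — inhibits: none
  layer 2 (cruise) active — suppresses: (-2, -3)
  layer 3 (grasp) active — inhibits: none
  layer 4 (escape) active — inhibits: none
  → actuator none
tick 1:
  layer 0 (wander) idle — none
  layer 1 (back_away) idle — unchanged: none
  layer 2 (cruise) active — suppresses: (-2, -3)
  layer 3 (grasp) idle — unchanged: (-2, -3)
  layer 4 (escape) active — inhibits: none
  → actuator none
tick 2:
  layer 0 (wander) idle — none
  layer 1 (back_away) idle — unchanged: none
  layer 2 (cruise) idle — unchanged: none
  layer 3 (grasp) active — inhibits: none
  layer 4 (escape) active — inhibits: none
  → actuator none
tick 3:
  layer 0 (wander) active — direct: (-3, -2)
  layer 1 (back_away) active — inhibits: none
  layer 2 (cruise) active — suppresses: (-2, -3)
  layer 3 (grasp) active — inhibits: none
  layer 4 (escape) active — inhibits: none
  → actuator none

none
none
none
none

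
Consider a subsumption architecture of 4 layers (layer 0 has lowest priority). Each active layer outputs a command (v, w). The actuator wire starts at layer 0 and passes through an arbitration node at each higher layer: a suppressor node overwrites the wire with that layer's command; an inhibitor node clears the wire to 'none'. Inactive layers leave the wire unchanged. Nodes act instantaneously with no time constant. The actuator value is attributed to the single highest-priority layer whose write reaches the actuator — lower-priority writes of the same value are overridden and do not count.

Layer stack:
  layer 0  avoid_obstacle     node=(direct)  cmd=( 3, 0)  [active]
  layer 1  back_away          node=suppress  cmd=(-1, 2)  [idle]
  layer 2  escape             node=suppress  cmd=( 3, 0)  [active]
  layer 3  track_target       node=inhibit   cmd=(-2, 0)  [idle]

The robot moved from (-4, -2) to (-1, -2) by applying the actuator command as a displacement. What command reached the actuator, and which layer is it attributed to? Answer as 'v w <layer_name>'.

displacement = (-1, -2) − (-4, -2) = (3, 0)
[0] avoid_obstacle on; wire := (3, 0)
[1] back_away off; pass (3, 0)
[2] escape on (suppress); wire := (3, 0)
[3] track_target off; pass (3, 0)
output (3, 0) — from layer 2 (escape)

3 0 escape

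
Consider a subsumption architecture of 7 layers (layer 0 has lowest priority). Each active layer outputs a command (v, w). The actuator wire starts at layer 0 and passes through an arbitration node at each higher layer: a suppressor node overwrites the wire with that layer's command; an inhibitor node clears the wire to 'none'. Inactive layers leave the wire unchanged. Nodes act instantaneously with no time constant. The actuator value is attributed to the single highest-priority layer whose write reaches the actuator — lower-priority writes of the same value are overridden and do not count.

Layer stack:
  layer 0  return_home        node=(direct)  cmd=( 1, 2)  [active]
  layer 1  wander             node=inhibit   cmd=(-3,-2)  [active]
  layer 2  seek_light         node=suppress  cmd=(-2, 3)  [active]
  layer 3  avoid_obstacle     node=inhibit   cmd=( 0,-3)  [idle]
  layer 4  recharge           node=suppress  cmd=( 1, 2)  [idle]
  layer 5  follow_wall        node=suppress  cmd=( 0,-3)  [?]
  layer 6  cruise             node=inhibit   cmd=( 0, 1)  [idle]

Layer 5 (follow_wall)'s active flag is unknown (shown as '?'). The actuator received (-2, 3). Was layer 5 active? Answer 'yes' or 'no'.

If layer 5 is active=yes:
  actuator would be (0, -3)
If layer 5 is active=no:
  actuator would be (-2, 3)
Observed (-2, 3), so layer 5 was idle.

no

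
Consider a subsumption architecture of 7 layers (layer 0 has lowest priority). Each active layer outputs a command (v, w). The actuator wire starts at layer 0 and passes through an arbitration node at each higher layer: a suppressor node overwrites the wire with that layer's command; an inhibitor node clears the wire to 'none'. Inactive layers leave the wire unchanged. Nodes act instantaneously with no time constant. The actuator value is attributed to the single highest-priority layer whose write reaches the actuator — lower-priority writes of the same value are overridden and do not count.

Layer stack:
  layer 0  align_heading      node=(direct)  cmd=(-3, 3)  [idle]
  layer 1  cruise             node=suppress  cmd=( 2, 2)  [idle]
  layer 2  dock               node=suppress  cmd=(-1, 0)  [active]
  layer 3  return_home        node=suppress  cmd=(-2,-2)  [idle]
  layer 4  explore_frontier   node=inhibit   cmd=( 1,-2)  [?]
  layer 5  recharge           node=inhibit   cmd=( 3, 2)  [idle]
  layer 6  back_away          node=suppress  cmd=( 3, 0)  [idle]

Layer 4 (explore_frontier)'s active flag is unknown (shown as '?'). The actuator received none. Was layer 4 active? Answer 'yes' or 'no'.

yes

If layer 4 is active=yes:
  actuator would be none
If layer 4 is active=no:
  actuator would be (-1, 0)
Observed none, so layer 4 was active.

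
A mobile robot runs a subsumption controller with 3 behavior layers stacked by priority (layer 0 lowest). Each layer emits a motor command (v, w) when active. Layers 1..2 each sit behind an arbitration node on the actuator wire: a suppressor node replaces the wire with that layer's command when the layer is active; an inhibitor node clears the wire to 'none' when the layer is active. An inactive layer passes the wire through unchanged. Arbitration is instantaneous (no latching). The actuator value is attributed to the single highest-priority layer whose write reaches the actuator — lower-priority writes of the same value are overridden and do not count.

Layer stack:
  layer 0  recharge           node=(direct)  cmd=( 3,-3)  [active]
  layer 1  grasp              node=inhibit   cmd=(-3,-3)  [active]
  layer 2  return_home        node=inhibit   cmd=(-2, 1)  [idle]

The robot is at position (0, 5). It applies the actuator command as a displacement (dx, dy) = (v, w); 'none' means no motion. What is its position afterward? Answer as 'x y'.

layer 0 (recharge) active — direct: (3, -3)
layer 1 (grasp) active — inhibits: none
layer 2 (return_home) idle — unchanged: none
→ actuator none
position: (0, 5) + none = (0, 5)

0 5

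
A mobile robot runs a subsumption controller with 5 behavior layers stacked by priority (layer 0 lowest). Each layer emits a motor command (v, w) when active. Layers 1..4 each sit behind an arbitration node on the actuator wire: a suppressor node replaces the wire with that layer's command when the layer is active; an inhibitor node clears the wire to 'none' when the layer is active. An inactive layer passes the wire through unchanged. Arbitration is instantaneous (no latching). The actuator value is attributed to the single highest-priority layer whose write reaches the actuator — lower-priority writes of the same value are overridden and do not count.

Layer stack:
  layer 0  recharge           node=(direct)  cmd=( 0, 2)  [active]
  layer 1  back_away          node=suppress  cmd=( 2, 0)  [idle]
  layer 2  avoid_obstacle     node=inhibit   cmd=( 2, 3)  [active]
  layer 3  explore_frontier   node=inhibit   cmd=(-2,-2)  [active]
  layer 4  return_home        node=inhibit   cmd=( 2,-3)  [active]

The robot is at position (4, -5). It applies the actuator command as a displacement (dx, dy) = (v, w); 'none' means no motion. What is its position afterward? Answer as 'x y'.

4 -5

[0] recharge on; wire := (0, 2)
[1] back_away off; pass (0, 2)
[2] avoid_obstacle on (inhibit); wire := none
[3] explore_frontier on (inhibit); wire := none
[4] return_home on (inhibit); wire := none
output none
position: (4, -5) + none = (4, -5)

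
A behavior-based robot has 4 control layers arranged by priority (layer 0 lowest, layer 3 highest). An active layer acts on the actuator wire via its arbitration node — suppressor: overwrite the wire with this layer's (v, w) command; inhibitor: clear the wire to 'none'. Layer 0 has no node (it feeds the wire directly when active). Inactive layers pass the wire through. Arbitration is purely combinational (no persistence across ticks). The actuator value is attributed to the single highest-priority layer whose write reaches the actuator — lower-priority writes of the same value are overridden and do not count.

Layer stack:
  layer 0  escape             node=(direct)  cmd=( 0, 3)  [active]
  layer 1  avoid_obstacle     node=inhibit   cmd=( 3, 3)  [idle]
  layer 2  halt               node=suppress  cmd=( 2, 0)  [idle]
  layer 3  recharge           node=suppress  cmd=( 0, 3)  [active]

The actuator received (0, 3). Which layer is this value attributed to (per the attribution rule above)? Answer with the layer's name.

[0] escape on; wire := (0, 3)
[1] avoid_obstacle off; pass (0, 3)
[2] halt off; pass (0, 3)
[3] recharge on (suppress); wire := (0, 3)
output (0, 3)
last writer: layer 3 = recharge

recharge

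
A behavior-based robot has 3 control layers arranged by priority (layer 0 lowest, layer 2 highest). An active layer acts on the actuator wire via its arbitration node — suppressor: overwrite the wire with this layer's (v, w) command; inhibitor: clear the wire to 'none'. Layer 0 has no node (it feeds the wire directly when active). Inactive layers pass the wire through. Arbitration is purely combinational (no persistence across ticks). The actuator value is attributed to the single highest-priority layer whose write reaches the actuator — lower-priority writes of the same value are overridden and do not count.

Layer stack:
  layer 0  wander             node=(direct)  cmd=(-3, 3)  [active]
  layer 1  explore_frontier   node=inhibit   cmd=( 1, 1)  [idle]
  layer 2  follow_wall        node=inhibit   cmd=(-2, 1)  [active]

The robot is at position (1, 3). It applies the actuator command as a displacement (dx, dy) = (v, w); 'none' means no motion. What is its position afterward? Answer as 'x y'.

L0 wander: active, feeds wire = (-3, 3)
L1 explore_frontier: idle → wire stays (-3, 3)
L2 follow_wall: active, inhibitor → wire = none
actuator = none
position: (1, 3) + none = (1, 3)

1 3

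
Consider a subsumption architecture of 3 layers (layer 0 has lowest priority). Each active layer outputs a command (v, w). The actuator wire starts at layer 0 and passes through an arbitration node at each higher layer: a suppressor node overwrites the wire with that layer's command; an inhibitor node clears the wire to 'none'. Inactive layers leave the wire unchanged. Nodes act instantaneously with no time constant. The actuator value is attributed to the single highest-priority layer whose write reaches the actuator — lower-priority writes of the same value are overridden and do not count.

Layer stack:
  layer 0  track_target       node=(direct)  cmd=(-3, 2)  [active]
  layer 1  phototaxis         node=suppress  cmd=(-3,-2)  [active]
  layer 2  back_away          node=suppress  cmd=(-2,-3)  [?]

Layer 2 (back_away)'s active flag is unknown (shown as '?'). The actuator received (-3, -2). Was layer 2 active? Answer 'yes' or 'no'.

no

If layer 2 is active=yes:
  actuator would be (-2, -3)
If layer 2 is active=no:
  actuator would be (-3, -2)
Observed (-3, -2), so layer 2 was idle.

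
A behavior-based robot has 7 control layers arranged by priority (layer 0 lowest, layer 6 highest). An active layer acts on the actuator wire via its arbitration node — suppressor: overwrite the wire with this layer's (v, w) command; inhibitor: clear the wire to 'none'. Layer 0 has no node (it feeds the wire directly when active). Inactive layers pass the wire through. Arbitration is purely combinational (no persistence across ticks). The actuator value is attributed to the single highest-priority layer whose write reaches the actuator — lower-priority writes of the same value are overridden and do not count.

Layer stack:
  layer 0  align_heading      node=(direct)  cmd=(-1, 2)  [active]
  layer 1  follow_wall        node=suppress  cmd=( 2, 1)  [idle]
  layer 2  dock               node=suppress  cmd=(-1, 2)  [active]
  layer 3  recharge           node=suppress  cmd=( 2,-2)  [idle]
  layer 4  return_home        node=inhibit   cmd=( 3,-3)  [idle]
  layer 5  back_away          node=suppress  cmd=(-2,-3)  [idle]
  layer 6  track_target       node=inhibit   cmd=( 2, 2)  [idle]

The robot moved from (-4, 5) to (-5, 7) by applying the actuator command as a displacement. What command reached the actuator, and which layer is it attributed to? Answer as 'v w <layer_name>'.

-1 2 dock

displacement = (-5, 7) − (-4, 5) = (-1, 2)
[0] align_heading on; wire := (-1, 2)
[1] follow_wall off; pass (-1, 2)
[2] dock on (suppress); wire := (-1, 2)
[3] recharge off; pass (-1, 2)
[4] return_home off; pass (-1, 2)
[5] back_away off; pass (-1, 2)
[6] track_target off; pass (-1, 2)
output (-1, 2) — from layer 2 (dock)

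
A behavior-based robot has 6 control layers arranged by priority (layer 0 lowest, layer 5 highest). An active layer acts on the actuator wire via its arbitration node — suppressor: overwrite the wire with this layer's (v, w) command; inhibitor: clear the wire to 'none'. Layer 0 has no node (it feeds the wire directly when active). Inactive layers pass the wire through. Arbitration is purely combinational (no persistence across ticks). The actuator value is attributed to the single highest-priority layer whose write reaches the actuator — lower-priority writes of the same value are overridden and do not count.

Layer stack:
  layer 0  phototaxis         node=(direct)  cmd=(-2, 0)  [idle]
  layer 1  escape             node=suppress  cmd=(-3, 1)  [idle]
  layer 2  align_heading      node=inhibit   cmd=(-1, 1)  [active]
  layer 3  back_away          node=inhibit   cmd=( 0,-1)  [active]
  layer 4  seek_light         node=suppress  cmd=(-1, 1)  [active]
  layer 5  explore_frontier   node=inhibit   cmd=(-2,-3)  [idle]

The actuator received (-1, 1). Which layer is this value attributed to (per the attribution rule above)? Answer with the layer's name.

layer 0 (phototaxis) idle — none
layer 1 (escape) idle — unchanged: none
layer 2 (align_heading) active — inhibits: none
layer 3 (back_away) active — inhibits: none
layer 4 (seek_light) active — suppresses: (-1, 1)
layer 5 (explore_frontier) idle — unchanged: (-1, 1)
→ actuator (-1, 1)
last writer: layer 4 = seek_light

seek_light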